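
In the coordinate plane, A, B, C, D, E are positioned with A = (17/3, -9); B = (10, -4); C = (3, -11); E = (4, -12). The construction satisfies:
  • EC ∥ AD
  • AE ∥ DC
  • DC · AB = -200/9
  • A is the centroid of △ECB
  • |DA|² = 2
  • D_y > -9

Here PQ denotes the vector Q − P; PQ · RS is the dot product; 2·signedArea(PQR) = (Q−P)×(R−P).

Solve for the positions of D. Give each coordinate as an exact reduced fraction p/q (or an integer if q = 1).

D = (14/3, -8)

1. D_x = 14/3  [AE ∥ DC ∩ EC ∥ AD]
2. D_y = -8  [AE ∥ DC ∩ EC ∥ AD]
   → D = (14/3, -8)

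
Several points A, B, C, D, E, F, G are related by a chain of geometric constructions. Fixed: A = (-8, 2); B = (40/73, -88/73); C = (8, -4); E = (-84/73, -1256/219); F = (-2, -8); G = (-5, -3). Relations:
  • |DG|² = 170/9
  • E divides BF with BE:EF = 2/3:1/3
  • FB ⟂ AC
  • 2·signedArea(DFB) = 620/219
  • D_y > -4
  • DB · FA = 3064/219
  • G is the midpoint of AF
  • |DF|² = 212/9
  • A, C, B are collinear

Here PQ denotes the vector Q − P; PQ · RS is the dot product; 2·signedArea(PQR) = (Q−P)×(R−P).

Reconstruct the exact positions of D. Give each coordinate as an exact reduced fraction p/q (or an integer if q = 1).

D = (-2/3, -10/3)

1. D_x = -2/3  [2·signedArea(DFB) = 620/219 ∩ DB · FA = 3064/219]
2. D_y = -10/3  [2·signedArea(DFB) = 620/219 ∩ DB · FA = 3064/219]
   → D = (-2/3, -10/3)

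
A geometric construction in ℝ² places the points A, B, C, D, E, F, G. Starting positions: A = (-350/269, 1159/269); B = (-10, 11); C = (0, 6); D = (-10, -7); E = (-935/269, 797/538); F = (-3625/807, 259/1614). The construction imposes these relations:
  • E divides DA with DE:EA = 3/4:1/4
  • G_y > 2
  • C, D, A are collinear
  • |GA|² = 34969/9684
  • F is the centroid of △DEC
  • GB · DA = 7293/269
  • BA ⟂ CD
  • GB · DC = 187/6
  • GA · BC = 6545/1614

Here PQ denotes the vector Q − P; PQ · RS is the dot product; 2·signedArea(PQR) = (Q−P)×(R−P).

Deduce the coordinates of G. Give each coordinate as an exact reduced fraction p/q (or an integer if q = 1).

1. G_x = -1985/807  [GA · BC = 6545/1614 ∩ GB · DA = 7293/269]
2. G_y = 4523/1614  [GA · BC = 6545/1614 ∩ GB · DA = 7293/269]
   → G = (-1985/807, 4523/1614)

G = (-1985/807, 4523/1614)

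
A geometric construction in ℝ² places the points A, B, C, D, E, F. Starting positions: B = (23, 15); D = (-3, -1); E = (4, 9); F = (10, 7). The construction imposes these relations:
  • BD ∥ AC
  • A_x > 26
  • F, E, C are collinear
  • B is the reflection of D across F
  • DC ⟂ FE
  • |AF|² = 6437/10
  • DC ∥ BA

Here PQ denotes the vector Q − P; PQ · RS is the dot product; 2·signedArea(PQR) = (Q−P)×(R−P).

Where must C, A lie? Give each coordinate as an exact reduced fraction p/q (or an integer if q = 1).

A = (267/10, 261/10)
C = (7/10, 101/10)

1. C_x = 7/10  [F, E, C are collinear ∩ DC ⟂ FE]
2. C_y = 101/10  [F, E, C are collinear ∩ DC ⟂ FE]
   → C = (7/10, 101/10)
3. A_x = 267/10  [BD ∥ AC ∩ DC ∥ BA]
4. A_y = 261/10  [BD ∥ AC ∩ DC ∥ BA]
   → A = (267/10, 261/10)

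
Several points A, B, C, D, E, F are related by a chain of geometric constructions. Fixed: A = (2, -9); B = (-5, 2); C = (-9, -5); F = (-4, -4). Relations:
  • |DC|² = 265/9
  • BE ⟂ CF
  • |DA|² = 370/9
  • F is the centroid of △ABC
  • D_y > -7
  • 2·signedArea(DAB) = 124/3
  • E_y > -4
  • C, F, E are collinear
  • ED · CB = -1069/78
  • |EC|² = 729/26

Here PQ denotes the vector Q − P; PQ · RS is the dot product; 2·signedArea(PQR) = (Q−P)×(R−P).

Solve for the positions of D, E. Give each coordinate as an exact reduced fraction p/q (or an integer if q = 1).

D = (-11/3, -6)
E = (-99/26, -103/26)

1. D_x = -11/3  [line -11·x + -7·y + -247/3 = 0 ∩ |DA|² = 370/9]
2. D_y = -6  [line -11·x + -7·y + -247/3 = 0 ∩ |DA|² = 370/9]
   → D = (-11/3, -6)
3. E_x = -99/26  [C, F, E are collinear ∩ BE ⟂ CF]
4. E_y = -103/26  [C, F, E are collinear ∩ BE ⟂ CF]
   → E = (-99/26, -103/26)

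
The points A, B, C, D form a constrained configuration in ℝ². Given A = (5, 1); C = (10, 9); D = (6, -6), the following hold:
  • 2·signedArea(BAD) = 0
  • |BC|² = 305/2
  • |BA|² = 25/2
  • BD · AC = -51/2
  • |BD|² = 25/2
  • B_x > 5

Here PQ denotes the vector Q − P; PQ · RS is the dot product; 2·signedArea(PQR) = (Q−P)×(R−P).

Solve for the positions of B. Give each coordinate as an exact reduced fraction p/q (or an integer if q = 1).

1. B_x = 11/2  [2·signedArea(BAD) = 0 ∩ BD · AC = -51/2]
2. B_y = -5/2  [2·signedArea(BAD) = 0 ∩ BD · AC = -51/2]
   → B = (11/2, -5/2)

B = (11/2, -5/2)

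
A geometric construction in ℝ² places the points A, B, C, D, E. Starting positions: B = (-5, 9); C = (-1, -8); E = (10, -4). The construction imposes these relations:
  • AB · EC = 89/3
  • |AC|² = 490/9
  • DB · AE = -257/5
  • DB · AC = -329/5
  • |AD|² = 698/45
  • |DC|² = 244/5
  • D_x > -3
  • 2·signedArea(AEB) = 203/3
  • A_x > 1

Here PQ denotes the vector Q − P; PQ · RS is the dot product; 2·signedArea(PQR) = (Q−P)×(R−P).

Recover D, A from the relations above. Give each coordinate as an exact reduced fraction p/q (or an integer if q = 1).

A = (4/3, -1)
D = (-13/5, -6/5)

1. A_x = 4/3  [AB · EC = 89/3 ∩ 2·signedArea(AEB) = 203/3]
2. A_y = -1  [AB · EC = 89/3 ∩ 2·signedArea(AEB) = 203/3]
   → A = (4/3, -1)
3. D_x = -13/5  [DB · AE = -257/5 ∩ DB · AC = -329/5]
4. D_y = -6/5  [DB · AE = -257/5 ∩ DB · AC = -329/5]
   → D = (-13/5, -6/5)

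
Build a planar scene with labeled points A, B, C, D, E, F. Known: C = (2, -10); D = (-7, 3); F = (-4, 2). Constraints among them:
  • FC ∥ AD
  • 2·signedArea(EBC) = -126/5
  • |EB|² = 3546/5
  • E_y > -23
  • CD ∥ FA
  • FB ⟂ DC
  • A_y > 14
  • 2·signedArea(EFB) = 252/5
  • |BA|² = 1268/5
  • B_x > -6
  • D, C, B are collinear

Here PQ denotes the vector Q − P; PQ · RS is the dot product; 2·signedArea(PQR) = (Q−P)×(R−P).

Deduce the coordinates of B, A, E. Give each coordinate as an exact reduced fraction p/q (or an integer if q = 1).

A = (-13, 15)
B = (-139/25, 23/25)
E = (8, -22)

1. B_x = -139/25  [D, C, B are collinear ∩ FB ⟂ DC]
2. B_y = 23/25  [D, C, B are collinear ∩ FB ⟂ DC]
   → B = (-139/25, 23/25)
3. A_x = -13  [FC ∥ AD ∩ CD ∥ FA]
4. A_y = 15  [FC ∥ AD ∩ CD ∥ FA]
   → A = (-13, 15)
5. E_x = 8  [2·signedArea(EBC) = -126/5 ∩ 2·signedArea(EFB) = 252/5]
6. E_y = -22  [2·signedArea(EBC) = -126/5 ∩ 2·signedArea(EFB) = 252/5]
   → E = (8, -22)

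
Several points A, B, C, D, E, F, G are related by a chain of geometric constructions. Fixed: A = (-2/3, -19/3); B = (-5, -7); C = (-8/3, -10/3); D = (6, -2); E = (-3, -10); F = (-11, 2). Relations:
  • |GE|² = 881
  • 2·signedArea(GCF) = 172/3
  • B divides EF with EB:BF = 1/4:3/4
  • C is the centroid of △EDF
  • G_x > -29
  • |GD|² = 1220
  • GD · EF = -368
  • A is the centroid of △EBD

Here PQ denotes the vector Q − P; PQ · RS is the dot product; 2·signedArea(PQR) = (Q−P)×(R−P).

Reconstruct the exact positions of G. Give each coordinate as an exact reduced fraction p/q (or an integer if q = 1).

G = (-28, 6)

1. G_x = -28  [2·signedArea(GCF) = 172/3 ∩ GD · EF = -368]
2. G_y = 6  [2·signedArea(GCF) = 172/3 ∩ GD · EF = -368]
   → G = (-28, 6)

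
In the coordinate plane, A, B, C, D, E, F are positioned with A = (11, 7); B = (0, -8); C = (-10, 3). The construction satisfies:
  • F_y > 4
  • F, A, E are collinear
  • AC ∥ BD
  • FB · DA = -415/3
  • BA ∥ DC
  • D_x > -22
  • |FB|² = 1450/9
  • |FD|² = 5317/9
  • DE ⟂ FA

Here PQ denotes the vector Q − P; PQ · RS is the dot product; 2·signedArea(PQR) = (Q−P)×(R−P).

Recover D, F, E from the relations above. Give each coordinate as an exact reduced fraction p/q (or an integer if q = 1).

1. D_x = -21  [BA ∥ DC ∩ AC ∥ BD]
2. D_y = -12  [BA ∥ DC ∩ AC ∥ BD]
   → D = (-21, -12)
3. F_x = -3  [line -32·x + -19·y + -41/3 = 0 ∩ |FB|² = 1450/9]
4. F_y = 13/3  [line -32·x + -19·y + -41/3 = 0 ∩ |FB|² = 1450/9]
   → F = (-3, 13/3)
5. E_x = -10681/457  [F, A, E are collinear ∩ DE ⟂ FA]
6. E_y = 207/457  [F, A, E are collinear ∩ DE ⟂ FA]
   → E = (-10681/457, 207/457)

D = (-21, -12)
E = (-10681/457, 207/457)
F = (-3, 13/3)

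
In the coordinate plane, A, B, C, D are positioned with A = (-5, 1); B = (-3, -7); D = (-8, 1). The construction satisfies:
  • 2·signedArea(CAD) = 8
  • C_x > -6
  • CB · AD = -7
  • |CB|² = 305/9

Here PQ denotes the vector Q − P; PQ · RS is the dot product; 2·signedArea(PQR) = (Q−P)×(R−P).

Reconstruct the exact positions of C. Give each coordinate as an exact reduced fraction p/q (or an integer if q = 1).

C = (-16/3, -5/3)

1. C_x = -16/3  [2·signedArea(CAD) = 8 ∩ CB · AD = -7]
2. C_y = -5/3  [2·signedArea(CAD) = 8 ∩ CB · AD = -7]
   → C = (-16/3, -5/3)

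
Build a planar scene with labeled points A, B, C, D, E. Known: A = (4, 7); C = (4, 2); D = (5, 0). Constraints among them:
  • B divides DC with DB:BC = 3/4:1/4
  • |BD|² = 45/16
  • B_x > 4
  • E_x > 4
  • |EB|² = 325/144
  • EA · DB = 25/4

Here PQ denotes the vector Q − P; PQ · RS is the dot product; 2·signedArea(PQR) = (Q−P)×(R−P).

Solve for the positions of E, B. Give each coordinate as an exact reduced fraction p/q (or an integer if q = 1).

B = (17/4, 3/2)
E = (13/3, 3)

1. B_x = 17/4  [B divides DC with DB:BC = 3/4:1/4]
2. B_y = 3/2  [B divides DC with DB:BC = 3/4:1/4]
   → B = (17/4, 3/2)
3. E_x = 13/3  [line 3/4·x + -3/2·y + 5/4 = 0 ∩ |EB|² = 325/144]
4. E_y = 3  [line 3/4·x + -3/2·y + 5/4 = 0 ∩ |EB|² = 325/144]
   → E = (13/3, 3)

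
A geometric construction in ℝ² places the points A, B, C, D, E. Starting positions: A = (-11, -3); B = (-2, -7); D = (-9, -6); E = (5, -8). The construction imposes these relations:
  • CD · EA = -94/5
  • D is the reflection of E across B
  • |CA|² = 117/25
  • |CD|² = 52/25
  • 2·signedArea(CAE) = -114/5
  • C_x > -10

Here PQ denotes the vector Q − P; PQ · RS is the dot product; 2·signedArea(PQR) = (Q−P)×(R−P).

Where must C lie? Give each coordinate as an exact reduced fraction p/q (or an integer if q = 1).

C = (-49/5, -24/5)

1. C_x = -49/5  [CD · EA = -94/5 ∩ 2·signedArea(CAE) = -114/5]
2. C_y = -24/5  [CD · EA = -94/5 ∩ 2·signedArea(CAE) = -114/5]
   → C = (-49/5, -24/5)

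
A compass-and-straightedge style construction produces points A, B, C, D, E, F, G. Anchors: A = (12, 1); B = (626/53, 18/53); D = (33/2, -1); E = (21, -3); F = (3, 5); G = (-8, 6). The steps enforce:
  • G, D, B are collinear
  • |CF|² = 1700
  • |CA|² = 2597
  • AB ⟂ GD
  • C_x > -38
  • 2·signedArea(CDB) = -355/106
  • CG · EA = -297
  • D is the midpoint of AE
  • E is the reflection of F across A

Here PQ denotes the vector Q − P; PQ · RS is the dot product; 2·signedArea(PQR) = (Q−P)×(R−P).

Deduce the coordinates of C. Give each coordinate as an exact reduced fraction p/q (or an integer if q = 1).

C = (-37, 15)

1. C_x = -37  [CG · EA = -297 ∩ 2·signedArea(CDB) = -355/106]
2. C_y = 15  [CG · EA = -297 ∩ 2·signedArea(CDB) = -355/106]
   → C = (-37, 15)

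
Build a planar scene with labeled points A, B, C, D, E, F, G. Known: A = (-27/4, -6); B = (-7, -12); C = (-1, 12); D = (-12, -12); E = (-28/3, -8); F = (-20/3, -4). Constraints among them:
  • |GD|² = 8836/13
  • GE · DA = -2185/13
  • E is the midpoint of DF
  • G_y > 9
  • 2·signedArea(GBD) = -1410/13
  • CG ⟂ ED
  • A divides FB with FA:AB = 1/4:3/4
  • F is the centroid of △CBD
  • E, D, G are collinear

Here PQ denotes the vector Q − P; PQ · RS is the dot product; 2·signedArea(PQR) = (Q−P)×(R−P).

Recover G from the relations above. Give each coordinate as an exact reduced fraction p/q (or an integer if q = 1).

G = (32/13, 126/13)

1. G_x = 32/13  [E, D, G are collinear ∩ CG ⟂ ED]
2. G_y = 126/13  [E, D, G are collinear ∩ CG ⟂ ED]
   → G = (32/13, 126/13)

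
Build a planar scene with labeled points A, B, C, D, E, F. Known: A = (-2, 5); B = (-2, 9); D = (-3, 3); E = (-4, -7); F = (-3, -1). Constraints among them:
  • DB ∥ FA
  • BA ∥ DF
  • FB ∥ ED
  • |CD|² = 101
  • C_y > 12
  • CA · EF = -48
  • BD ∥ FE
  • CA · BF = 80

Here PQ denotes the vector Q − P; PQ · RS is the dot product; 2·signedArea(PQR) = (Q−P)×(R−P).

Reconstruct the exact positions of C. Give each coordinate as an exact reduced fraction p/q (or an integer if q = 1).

1. C_x = -2  [CA · EF = -48 ∩ CA · BF = 80]
2. C_y = 13  [CA · EF = -48 ∩ CA · BF = 80]
   → C = (-2, 13)

C = (-2, 13)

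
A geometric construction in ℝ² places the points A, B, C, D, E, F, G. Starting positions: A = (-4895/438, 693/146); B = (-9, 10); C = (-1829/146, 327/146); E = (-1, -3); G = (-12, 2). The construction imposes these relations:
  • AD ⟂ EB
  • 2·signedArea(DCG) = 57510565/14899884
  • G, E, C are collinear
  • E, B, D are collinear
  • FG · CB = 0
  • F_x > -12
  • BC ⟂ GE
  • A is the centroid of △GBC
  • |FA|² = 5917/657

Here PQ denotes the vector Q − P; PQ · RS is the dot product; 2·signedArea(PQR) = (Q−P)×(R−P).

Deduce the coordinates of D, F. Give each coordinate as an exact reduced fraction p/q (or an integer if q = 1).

D = (-370087/51027, 730783/102054)
F = (-1675/146, 257/146)

1. D_x = -370087/51027  [E, B, D are collinear ∩ AD ⟂ EB]
2. D_y = 730783/102054  [E, B, D are collinear ∩ AD ⟂ EB]
   → D = (-370087/51027, 730783/102054)
3. F_x = -1675/146  [line -515/146·x + -1133/146·y + -1957/73 = 0 ∩ |FA|² = 5917/657]
4. F_y = 257/146  [line -515/146·x + -1133/146·y + -1957/73 = 0 ∩ |FA|² = 5917/657]
   → F = (-1675/146, 257/146)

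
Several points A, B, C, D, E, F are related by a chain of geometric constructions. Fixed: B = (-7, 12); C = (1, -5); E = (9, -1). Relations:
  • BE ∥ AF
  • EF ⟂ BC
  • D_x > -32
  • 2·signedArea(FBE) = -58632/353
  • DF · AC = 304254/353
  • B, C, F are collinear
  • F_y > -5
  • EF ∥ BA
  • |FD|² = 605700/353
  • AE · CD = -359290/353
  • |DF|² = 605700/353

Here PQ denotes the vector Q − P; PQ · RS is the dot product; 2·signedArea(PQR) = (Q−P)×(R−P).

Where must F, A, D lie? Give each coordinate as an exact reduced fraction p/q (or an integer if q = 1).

1. F_x = 321/353  [B, C, F are collinear ∩ EF ⟂ BC]
2. F_y = -1697/353  [B, C, F are collinear ∩ EF ⟂ BC]
   → F = (321/353, -1697/353)
3. A_x = -5327/353  [BE ∥ AF ∩ EF ∥ BA]
4. A_y = 2892/353  [BE ∥ AF ∩ EF ∥ BA]
   → A = (-5327/353, 2892/353)
5. D_x = -11007/353  [DF · AC = 304254/353 ∩ AE · CD = -359290/353]
6. D_y = 7549/353  [DF · AC = 304254/353 ∩ AE · CD = -359290/353]
   → D = (-11007/353, 7549/353)

A = (-5327/353, 2892/353)
D = (-11007/353, 7549/353)
F = (321/353, -1697/353)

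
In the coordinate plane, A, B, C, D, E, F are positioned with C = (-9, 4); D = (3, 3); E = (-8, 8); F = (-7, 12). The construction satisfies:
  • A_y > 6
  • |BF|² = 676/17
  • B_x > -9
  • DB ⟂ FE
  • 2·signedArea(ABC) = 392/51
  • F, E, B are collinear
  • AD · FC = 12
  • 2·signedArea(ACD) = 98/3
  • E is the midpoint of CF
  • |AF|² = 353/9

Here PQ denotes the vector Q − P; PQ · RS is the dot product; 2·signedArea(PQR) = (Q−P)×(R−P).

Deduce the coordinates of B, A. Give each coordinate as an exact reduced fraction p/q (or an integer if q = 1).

1. B_x = -145/17  [F, E, B are collinear ∩ DB ⟂ FE]
2. B_y = 100/17  [F, E, B are collinear ∩ DB ⟂ FE]
   → B = (-145/17, 100/17)
3. A_x = -13/3  [2·signedArea(ACD) = 98/3 ∩ 2·signedArea(ABC) = 392/51]
4. A_y = 19/3  [2·signedArea(ACD) = 98/3 ∩ 2·signedArea(ABC) = 392/51]
   → A = (-13/3, 19/3)

A = (-13/3, 19/3)
B = (-145/17, 100/17)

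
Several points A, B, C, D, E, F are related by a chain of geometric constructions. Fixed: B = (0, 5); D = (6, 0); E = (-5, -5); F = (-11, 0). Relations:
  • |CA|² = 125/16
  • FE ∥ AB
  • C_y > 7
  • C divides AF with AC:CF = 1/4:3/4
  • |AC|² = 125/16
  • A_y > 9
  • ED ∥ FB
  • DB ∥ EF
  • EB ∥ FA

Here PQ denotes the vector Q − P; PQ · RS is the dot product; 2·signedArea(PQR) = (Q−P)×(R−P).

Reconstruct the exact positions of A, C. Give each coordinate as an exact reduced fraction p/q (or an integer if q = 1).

A = (-6, 10)
C = (-29/4, 15/2)

1. A_x = -6  [FE ∥ AB ∩ EB ∥ FA]
2. A_y = 10  [FE ∥ AB ∩ EB ∥ FA]
   → A = (-6, 10)
3. C_x = -29/4  [C divides AF with AC:CF = 1/4:3/4]
4. C_y = 15/2  [C divides AF with AC:CF = 1/4:3/4]
   → C = (-29/4, 15/2)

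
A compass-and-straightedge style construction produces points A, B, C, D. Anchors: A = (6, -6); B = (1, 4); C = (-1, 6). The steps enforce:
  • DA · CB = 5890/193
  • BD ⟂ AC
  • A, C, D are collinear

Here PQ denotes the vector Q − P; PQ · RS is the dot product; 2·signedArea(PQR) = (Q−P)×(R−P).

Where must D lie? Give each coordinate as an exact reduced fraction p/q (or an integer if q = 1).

D = (73/193, 702/193)

1. D_x = 73/193  [A, C, D are collinear ∩ BD ⟂ AC]
2. D_y = 702/193  [A, C, D are collinear ∩ BD ⟂ AC]
   → D = (73/193, 702/193)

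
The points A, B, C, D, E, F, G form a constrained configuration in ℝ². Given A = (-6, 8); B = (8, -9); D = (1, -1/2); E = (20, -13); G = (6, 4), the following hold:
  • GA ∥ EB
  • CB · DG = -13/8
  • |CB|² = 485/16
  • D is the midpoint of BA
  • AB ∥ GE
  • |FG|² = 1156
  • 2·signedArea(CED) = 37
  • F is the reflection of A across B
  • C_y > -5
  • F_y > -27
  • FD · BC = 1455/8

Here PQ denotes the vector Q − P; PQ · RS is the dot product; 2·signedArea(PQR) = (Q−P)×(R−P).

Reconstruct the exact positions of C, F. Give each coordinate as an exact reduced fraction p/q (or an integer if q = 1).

1. C_x = 9/2  [CB · DG = -13/8 ∩ 2·signedArea(CED) = 37]
2. C_y = -19/4  [CB · DG = -13/8 ∩ 2·signedArea(CED) = 37]
   → C = (9/2, -19/4)
3. F_x = 22  [F is the reflection of A across B]
4. F_y = -26  [F is the reflection of A across B]
   → F = (22, -26)

C = (9/2, -19/4)
F = (22, -26)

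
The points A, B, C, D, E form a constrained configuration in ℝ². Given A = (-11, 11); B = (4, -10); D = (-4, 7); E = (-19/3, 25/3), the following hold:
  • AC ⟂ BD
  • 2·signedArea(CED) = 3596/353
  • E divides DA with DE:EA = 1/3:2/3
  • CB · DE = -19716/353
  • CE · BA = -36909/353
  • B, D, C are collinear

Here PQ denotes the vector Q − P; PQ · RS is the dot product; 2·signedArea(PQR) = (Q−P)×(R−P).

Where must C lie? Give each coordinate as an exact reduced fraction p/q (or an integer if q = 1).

1. C_x = -2404/353  [B, D, C are collinear ∩ AC ⟂ BD]
2. C_y = 4579/353  [B, D, C are collinear ∩ AC ⟂ BD]
   → C = (-2404/353, 4579/353)

C = (-2404/353, 4579/353)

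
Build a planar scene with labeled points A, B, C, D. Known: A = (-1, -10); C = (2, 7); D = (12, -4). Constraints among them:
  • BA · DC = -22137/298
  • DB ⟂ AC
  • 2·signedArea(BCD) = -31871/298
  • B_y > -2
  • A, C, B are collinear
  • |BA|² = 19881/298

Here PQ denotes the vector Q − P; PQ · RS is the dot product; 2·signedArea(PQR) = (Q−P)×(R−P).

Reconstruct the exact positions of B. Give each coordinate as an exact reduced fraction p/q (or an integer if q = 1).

1. B_x = 125/298  [A, C, B are collinear ∩ DB ⟂ AC]
2. B_y = -583/298  [A, C, B are collinear ∩ DB ⟂ AC]
   → B = (125/298, -583/298)

B = (125/298, -583/298)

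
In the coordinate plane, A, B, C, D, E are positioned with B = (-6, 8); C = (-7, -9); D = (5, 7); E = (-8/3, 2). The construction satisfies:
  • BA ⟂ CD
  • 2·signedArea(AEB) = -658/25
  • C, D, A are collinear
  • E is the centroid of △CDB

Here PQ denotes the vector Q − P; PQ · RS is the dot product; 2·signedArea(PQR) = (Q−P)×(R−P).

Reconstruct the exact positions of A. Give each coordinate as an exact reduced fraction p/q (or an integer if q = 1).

1. A_x = 38/25  [C, D, A are collinear ∩ BA ⟂ CD]
2. A_y = 59/25  [C, D, A are collinear ∩ BA ⟂ CD]
   → A = (38/25, 59/25)

A = (38/25, 59/25)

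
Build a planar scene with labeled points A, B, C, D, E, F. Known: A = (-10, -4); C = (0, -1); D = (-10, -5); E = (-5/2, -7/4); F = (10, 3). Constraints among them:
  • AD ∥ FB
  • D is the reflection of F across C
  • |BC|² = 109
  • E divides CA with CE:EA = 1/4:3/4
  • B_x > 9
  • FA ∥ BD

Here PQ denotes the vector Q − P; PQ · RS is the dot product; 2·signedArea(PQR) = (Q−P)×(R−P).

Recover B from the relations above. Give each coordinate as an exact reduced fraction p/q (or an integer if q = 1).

B = (10, 2)

1. B_x = 10  [FA ∥ BD ∩ AD ∥ FB]
2. B_y = 2  [FA ∥ BD ∩ AD ∥ FB]
   → B = (10, 2)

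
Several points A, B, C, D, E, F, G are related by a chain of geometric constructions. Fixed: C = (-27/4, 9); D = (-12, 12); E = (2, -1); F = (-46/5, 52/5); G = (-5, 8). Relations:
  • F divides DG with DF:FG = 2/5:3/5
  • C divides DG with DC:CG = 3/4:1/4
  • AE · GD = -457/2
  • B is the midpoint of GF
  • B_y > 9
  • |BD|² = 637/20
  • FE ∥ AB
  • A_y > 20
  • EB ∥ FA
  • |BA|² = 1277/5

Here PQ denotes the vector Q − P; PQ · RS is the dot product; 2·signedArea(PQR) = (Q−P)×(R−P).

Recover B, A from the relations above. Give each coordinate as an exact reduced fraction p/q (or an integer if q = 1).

A = (-183/10, 103/5)
B = (-71/10, 46/5)

1. B_x = -71/10  [B is the midpoint of GF]
2. B_y = 46/5  [B is the midpoint of GF]
   → B = (-71/10, 46/5)
3. A_x = -183/10  [FE ∥ AB ∩ EB ∥ FA]
4. A_y = 103/5  [FE ∥ AB ∩ EB ∥ FA]
   → A = (-183/10, 103/5)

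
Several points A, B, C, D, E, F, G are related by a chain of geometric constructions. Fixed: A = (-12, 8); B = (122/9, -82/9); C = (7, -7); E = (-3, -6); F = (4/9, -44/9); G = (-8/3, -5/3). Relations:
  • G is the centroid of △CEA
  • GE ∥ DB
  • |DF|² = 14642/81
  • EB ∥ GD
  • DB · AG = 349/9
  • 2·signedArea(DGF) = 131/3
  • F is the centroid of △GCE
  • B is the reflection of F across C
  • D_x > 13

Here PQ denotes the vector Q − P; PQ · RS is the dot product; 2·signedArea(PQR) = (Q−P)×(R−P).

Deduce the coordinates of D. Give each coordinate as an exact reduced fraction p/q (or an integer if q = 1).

D = (125/9, -43/9)

1. D_x = 125/9  [GE ∥ DB ∩ EB ∥ GD]
2. D_y = -43/9  [GE ∥ DB ∩ EB ∥ GD]
   → D = (125/9, -43/9)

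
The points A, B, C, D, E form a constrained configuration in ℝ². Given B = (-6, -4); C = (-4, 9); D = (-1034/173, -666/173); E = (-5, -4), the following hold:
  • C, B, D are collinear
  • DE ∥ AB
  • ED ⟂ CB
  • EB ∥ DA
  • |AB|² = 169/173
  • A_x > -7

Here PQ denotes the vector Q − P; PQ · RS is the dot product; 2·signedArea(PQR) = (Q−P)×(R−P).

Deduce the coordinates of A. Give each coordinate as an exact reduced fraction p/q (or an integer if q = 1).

1. A_x = -1207/173  [DE ∥ AB ∩ EB ∥ DA]
2. A_y = -666/173  [DE ∥ AB ∩ EB ∥ DA]
   → A = (-1207/173, -666/173)

A = (-1207/173, -666/173)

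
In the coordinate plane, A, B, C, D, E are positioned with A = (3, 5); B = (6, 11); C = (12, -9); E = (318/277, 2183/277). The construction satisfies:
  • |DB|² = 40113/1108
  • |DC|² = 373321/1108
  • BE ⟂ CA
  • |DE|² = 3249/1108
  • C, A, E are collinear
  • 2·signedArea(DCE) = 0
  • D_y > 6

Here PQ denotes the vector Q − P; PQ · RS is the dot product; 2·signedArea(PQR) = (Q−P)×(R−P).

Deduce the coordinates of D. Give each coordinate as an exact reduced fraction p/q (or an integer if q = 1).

1. D_x = 1149/554  [line -4676/277·x + -3006/277·y + 29058/277 = 0 ∩ |DC|² = 373321/1108]
2. D_y = 1784/277  [line -4676/277·x + -3006/277·y + 29058/277 = 0 ∩ |DC|² = 373321/1108]
   → D = (1149/554, 1784/277)

D = (1149/554, 1784/277)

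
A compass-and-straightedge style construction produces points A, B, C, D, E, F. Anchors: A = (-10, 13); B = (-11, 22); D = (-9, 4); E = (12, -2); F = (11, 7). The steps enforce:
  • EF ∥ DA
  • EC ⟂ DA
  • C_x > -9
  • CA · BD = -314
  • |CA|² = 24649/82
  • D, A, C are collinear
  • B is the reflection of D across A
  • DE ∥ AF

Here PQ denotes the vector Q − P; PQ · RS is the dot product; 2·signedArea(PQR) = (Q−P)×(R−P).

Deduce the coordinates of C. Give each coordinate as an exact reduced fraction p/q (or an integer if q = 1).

C = (-663/82, -347/82)

1. C_x = -663/82  [D, A, C are collinear ∩ EC ⟂ DA]
2. C_y = -347/82  [D, A, C are collinear ∩ EC ⟂ DA]
   → C = (-663/82, -347/82)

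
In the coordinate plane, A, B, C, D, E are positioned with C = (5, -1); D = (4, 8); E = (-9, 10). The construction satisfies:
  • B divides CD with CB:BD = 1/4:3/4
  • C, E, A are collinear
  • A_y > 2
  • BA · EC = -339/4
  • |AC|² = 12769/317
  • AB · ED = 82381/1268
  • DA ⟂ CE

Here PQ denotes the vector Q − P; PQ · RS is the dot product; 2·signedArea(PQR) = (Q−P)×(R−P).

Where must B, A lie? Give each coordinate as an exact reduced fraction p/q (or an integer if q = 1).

A = (3/317, 926/317)
B = (19/4, 5/4)

1. B_x = 19/4  [B divides CD with CB:BD = 1/4:3/4]
2. B_y = 5/4  [B divides CD with CB:BD = 1/4:3/4]
   → B = (19/4, 5/4)
3. A_x = 3/317  [C, E, A are collinear ∩ DA ⟂ CE]
4. A_y = 926/317  [C, E, A are collinear ∩ DA ⟂ CE]
   → A = (3/317, 926/317)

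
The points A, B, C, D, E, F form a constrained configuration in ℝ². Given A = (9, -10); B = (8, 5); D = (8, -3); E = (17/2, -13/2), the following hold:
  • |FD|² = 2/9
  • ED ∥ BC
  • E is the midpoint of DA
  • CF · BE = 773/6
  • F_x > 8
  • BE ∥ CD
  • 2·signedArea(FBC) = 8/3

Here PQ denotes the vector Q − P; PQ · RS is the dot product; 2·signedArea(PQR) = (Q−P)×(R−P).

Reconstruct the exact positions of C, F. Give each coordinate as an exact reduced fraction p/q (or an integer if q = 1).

C = (15/2, 17/2)
F = (25/3, -8/3)

1. C_x = 15/2  [BE ∥ CD ∩ ED ∥ BC]
2. C_y = 17/2  [BE ∥ CD ∩ ED ∥ BC]
   → C = (15/2, 17/2)
3. F_x = 25/3  [2·signedArea(FBC) = 8/3 ∩ CF · BE = 773/6]
4. F_y = -8/3  [2·signedArea(FBC) = 8/3 ∩ CF · BE = 773/6]
   → F = (25/3, -8/3)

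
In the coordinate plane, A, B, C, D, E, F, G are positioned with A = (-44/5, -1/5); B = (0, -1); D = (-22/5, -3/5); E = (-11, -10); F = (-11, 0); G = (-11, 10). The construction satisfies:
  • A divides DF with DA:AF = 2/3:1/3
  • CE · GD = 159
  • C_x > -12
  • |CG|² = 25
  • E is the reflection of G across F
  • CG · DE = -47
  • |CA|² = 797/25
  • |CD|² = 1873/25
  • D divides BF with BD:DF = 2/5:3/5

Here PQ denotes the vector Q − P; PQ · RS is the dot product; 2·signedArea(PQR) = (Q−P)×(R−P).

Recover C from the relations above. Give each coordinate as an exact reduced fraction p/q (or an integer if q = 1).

C = (-11, 5)

1. C_x = -11  [CG · DE = -47 ∩ CE · GD = 159]
2. C_y = 5  [CG · DE = -47 ∩ CE · GD = 159]
   → C = (-11, 5)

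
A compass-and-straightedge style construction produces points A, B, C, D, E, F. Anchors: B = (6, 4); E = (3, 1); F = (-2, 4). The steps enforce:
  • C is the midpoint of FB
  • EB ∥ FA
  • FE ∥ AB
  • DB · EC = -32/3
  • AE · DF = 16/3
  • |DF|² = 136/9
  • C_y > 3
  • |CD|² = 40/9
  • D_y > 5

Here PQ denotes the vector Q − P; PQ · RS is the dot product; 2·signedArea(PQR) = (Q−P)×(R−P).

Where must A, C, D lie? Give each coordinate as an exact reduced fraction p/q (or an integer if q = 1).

1. A_x = 1  [FE ∥ AB ∩ EB ∥ FA]
2. A_y = 7  [FE ∥ AB ∩ EB ∥ FA]
   → A = (1, 7)
3. C_x = 2  [C is the midpoint of FB]
4. C_y = 4  [C is the midpoint of FB]
   → C = (2, 4)
5. D_x = 4/3  [line 1·x + -3·y + 50/3 = 0 ∩ |DF|² = 136/9]
6. D_y = 6  [line 1·x + -3·y + 50/3 = 0 ∩ |DF|² = 136/9]
   → D = (4/3, 6)

A = (1, 7)
C = (2, 4)
D = (4/3, 6)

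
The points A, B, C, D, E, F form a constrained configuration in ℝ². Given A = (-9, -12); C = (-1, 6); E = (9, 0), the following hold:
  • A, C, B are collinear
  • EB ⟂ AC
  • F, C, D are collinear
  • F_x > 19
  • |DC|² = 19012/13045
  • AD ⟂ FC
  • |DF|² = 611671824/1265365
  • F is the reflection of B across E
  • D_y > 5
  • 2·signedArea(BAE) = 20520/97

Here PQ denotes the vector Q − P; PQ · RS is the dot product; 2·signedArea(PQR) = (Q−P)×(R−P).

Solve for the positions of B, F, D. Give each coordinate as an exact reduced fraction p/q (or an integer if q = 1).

1. B_x = -153/97  [A, C, B are collinear ∩ EB ⟂ AC]
2. B_y = 456/97  [A, C, B are collinear ∩ EB ⟂ AC]
   → B = (-153/97, 456/97)
3. F_x = 1899/97  [F is the reflection of B across E]
4. F_y = -456/97  [F is the reflection of B across E]
   → F = (1899/97, -456/97)
5. D_x = 927/13045  [F, C, D are collinear ∩ AD ⟂ FC]
6. D_y = 71004/13045  [F, C, D are collinear ∩ AD ⟂ FC]
   → D = (927/13045, 71004/13045)

B = (-153/97, 456/97)
D = (927/13045, 71004/13045)
F = (1899/97, -456/97)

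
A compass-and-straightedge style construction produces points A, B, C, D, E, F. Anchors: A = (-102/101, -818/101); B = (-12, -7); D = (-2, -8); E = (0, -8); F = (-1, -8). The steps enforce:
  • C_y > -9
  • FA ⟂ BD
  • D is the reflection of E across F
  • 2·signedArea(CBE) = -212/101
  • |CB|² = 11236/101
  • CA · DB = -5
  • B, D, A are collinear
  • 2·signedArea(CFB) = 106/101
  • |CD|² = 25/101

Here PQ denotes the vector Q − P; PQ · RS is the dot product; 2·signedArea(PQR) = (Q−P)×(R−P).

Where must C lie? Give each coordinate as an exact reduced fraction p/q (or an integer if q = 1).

C = (-152/101, -813/101)

1. C_x = -152/101  [2·signedArea(CBE) = -212/101 ∩ 2·signedArea(CFB) = 106/101]
2. C_y = -813/101  [2·signedArea(CBE) = -212/101 ∩ 2·signedArea(CFB) = 106/101]
   → C = (-152/101, -813/101)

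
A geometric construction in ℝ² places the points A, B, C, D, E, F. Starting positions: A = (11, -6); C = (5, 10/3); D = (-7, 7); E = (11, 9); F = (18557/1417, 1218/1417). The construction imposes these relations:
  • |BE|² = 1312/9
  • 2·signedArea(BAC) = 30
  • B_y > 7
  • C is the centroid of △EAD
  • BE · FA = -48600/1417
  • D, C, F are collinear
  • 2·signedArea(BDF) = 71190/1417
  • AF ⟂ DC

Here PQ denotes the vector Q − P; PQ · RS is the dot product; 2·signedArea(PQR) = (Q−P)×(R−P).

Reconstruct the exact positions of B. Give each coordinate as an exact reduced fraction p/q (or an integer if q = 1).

1. B_x = -1  [2·signedArea(BAC) = 30 ∩ 2·signedArea(BDF) = 71190/1417]
2. B_y = 23/3  [2·signedArea(BAC) = 30 ∩ 2·signedArea(BDF) = 71190/1417]
   → B = (-1, 23/3)

B = (-1, 23/3)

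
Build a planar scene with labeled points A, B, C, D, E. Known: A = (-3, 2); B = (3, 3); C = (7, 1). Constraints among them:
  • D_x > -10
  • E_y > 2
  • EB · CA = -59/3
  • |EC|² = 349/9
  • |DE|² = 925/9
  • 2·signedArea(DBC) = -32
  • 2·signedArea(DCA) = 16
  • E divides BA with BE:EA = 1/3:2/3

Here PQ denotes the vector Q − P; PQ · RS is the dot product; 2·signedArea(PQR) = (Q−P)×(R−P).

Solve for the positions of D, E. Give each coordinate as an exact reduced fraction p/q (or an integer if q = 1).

D = (-9, 1)
E = (1, 8/3)

1. D_x = -9  [2·signedArea(DBC) = -32 ∩ 2·signedArea(DCA) = 16]
2. D_y = 1  [2·signedArea(DBC) = -32 ∩ 2·signedArea(DCA) = 16]
   → D = (-9, 1)
3. E_x = 1  [E divides BA with BE:EA = 1/3:2/3]
4. E_y = 8/3  [E divides BA with BE:EA = 1/3:2/3]
   → E = (1, 8/3)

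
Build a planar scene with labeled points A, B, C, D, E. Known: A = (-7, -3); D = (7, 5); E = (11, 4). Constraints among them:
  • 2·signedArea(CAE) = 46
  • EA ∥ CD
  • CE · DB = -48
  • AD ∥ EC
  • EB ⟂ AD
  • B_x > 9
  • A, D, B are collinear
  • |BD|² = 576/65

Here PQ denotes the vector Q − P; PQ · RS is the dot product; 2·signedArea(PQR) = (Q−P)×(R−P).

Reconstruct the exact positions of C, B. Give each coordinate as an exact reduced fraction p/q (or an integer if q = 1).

B = (623/65, 421/65)
C = (25, 12)

1. C_x = 25  [EA ∥ CD ∩ AD ∥ EC]
2. C_y = 12  [EA ∥ CD ∩ AD ∥ EC]
   → C = (25, 12)
3. B_x = 623/65  [A, D, B are collinear ∩ EB ⟂ AD]
4. B_y = 421/65  [A, D, B are collinear ∩ EB ⟂ AD]
   → B = (623/65, 421/65)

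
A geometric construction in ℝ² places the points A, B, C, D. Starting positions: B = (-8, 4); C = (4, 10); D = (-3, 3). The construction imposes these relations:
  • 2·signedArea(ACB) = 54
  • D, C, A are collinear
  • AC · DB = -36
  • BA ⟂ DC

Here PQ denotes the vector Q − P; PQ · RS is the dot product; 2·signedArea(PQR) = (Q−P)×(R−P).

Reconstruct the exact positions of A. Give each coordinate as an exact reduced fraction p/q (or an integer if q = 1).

A = (-5, 1)

1. A_x = -5  [D, C, A are collinear ∩ BA ⟂ DC]
2. A_y = 1  [D, C, A are collinear ∩ BA ⟂ DC]
   → A = (-5, 1)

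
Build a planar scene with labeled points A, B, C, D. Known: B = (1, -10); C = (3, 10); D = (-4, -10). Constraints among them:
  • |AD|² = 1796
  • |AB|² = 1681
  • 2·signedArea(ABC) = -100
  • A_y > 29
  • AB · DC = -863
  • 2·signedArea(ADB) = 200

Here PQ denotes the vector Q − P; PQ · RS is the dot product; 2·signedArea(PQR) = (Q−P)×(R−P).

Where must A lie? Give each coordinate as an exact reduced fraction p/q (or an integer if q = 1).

1. A_x = 10  [2·signedArea(ADB) = 200 ∩ AB · DC = -863]
2. A_y = 30  [2·signedArea(ADB) = 200 ∩ AB · DC = -863]
   → A = (10, 30)

A = (10, 30)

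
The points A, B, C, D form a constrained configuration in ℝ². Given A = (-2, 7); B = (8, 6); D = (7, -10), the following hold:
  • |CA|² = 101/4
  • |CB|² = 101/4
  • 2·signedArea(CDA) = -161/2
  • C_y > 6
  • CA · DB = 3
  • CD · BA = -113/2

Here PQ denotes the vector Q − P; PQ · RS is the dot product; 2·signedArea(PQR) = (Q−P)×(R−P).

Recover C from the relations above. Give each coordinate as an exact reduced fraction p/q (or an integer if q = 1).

1. C_x = 3  [2·signedArea(CDA) = -161/2 ∩ CD · BA = -113/2]
2. C_y = 13/2  [2·signedArea(CDA) = -161/2 ∩ CD · BA = -113/2]
   → C = (3, 13/2)

C = (3, 13/2)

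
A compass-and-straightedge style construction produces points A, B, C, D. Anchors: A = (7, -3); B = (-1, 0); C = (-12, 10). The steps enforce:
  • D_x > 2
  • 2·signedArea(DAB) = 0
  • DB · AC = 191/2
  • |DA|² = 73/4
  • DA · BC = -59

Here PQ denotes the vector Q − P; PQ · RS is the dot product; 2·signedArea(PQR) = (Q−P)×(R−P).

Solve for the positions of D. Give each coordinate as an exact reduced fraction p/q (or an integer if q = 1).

D = (3, -3/2)

1. D_x = 3  [2·signedArea(DAB) = 0 ∩ DB · AC = 191/2]
2. D_y = -3/2  [2·signedArea(DAB) = 0 ∩ DB · AC = 191/2]
   → D = (3, -3/2)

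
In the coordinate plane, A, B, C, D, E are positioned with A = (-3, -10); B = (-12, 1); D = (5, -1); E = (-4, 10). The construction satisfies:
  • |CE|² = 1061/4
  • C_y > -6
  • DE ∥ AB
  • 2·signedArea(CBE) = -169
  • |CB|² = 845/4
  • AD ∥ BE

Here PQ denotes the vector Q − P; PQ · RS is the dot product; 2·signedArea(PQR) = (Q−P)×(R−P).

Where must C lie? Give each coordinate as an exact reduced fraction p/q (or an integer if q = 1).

C = (1, -11/2)

1. C_x = 1  [line -9·x + 8·y + 53 = 0 ∩ |CB|² = 845/4]
2. C_y = -11/2  [line -9·x + 8·y + 53 = 0 ∩ |CB|² = 845/4]
   → C = (1, -11/2)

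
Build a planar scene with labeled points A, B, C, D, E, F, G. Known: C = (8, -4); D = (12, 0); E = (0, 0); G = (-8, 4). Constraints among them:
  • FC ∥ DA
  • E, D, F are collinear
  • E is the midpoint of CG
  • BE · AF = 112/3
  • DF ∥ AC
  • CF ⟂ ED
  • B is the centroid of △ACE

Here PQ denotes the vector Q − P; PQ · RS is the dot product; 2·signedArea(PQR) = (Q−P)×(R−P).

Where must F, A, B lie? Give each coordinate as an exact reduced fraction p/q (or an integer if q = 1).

1. F_x = 8  [E, D, F are collinear ∩ CF ⟂ ED]
2. F_y = 0  [E, D, F are collinear ∩ CF ⟂ ED]
   → F = (8, 0)
3. A_x = 12  [DF ∥ AC ∩ FC ∥ DA]
4. A_y = -4  [DF ∥ AC ∩ FC ∥ DA]
   → A = (12, -4)
5. B_x = 20/3  [B is the centroid of △ACE]
6. B_y = -8/3  [B is the centroid of △ACE]
   → B = (20/3, -8/3)

A = (12, -4)
B = (20/3, -8/3)
F = (8, 0)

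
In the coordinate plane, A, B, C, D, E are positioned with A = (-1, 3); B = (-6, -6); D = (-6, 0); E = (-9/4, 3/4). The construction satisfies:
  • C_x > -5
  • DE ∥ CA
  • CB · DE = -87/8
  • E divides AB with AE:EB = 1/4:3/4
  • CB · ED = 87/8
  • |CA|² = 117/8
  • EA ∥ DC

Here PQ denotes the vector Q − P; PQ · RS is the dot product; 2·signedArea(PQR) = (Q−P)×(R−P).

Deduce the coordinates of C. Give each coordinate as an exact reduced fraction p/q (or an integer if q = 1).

C = (-19/4, 9/4)

1. C_x = -19/4  [DE ∥ CA ∩ EA ∥ DC]
2. C_y = 9/4  [DE ∥ CA ∩ EA ∥ DC]
   → C = (-19/4, 9/4)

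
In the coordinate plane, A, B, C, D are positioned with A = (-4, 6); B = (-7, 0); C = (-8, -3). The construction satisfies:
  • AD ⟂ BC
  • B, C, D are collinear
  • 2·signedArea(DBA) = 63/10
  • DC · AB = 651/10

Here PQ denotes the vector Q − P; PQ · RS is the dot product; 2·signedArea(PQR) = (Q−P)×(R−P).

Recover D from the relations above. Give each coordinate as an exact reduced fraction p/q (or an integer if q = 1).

D = (-49/10, 63/10)

1. D_x = -49/10  [B, C, D are collinear ∩ AD ⟂ BC]
2. D_y = 63/10  [B, C, D are collinear ∩ AD ⟂ BC]
   → D = (-49/10, 63/10)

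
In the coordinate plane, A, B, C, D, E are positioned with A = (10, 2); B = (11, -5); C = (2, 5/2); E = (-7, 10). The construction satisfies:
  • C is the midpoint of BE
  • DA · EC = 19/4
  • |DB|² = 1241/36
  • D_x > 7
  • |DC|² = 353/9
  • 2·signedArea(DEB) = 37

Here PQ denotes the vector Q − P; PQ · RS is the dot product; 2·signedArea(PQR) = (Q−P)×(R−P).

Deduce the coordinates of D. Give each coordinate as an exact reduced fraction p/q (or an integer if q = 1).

1. D_x = 23/3  [2·signedArea(DEB) = 37 ∩ DA · EC = 19/4]
2. D_y = -1/6  [2·signedArea(DEB) = 37 ∩ DA · EC = 19/4]
   → D = (23/3, -1/6)

D = (23/3, -1/6)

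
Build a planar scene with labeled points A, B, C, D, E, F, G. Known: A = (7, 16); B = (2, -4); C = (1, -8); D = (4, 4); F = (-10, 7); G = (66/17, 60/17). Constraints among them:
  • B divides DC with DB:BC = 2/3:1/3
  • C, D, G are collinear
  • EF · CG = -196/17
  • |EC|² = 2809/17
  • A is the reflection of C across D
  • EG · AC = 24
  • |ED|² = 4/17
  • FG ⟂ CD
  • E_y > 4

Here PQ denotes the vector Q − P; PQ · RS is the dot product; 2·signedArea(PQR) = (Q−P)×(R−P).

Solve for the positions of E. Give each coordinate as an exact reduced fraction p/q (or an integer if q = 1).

1. E_x = 70/17  [line 6·x + 24·y + -132 = 0 ∩ |ED|² = 4/17]
2. E_y = 76/17  [line 6·x + 24·y + -132 = 0 ∩ |ED|² = 4/17]
   → E = (70/17, 76/17)

E = (70/17, 76/17)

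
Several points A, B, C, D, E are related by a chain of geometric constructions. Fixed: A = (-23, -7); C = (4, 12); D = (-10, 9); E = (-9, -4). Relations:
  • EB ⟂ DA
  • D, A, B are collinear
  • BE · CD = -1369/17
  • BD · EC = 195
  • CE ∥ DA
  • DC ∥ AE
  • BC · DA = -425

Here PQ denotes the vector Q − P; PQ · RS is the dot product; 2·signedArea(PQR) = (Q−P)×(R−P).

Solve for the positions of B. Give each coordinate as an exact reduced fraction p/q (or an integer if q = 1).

1. B_x = -1357/85  [D, A, B are collinear ∩ EB ⟂ DA]
2. B_y = 141/85  [D, A, B are collinear ∩ EB ⟂ DA]
   → B = (-1357/85, 141/85)

B = (-1357/85, 141/85)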